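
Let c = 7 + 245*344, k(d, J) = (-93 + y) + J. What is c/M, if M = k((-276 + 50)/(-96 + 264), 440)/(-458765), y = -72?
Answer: -7733585111/55 ≈ -1.4061e+8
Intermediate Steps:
k(d, J) = -165 + J (k(d, J) = (-93 - 72) + J = -165 + J)
M = -55/91753 (M = (-165 + 440)/(-458765) = 275*(-1/458765) = -55/91753 ≈ -0.00059944)
c = 84287 (c = 7 + 84280 = 84287)
c/M = 84287/(-55/91753) = 84287*(-91753/55) = -7733585111/55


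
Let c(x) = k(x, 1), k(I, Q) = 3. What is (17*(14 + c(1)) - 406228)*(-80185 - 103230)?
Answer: 74455301685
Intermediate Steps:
c(x) = 3
(17*(14 + c(1)) - 406228)*(-80185 - 103230) = (17*(14 + 3) - 406228)*(-80185 - 103230) = (17*17 - 406228)*(-183415) = (289 - 406228)*(-183415) = -405939*(-183415) = 74455301685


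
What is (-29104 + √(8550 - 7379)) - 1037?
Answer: -30141 + √1171 ≈ -30107.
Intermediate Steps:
(-29104 + √(8550 - 7379)) - 1037 = (-29104 + √1171) - 1037 = -30141 + √1171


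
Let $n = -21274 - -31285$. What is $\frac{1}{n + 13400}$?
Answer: $\frac{1}{23411} \approx 4.2715 \cdot 10^{-5}$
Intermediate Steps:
$n = 10011$ ($n = -21274 + 31285 = 10011$)
$\frac{1}{n + 13400} = \frac{1}{10011 + 13400} = \frac{1}{23411}$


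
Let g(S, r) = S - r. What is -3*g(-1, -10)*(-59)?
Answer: 1593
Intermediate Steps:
-3*g(-1, -10)*(-59) = -3*(-1 - 1*(-10))*(-59) = -3*(-1 + 10)*(-59) = -3*9*(-59) = -27*(-59) = 1593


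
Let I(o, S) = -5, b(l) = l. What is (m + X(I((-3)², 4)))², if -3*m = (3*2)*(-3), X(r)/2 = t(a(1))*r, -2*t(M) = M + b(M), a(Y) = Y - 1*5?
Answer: 1156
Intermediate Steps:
a(Y) = -5 + Y (a(Y) = Y - 5 = -5 + Y)
t(M) = -M (t(M) = -(M + M)/2 = -M)
X(r) = 8*r (X(r) = 2*((-(-5 + 1))*r) = 2*((-1*(-4))*r) = 2*(4*r) = 8*r)
m = 6 (m = -3*2*(-3)/3 = -2*(-3) = -⅓*(-18) = 6)
(m + X(I((-3)², 4)))² = (6 + 8*(-5))² = (6 - 40)² = (-34)² = 1156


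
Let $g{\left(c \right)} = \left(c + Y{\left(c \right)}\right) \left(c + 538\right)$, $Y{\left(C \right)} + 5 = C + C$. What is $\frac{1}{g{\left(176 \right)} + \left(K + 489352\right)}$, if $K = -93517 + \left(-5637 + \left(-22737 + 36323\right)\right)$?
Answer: $\frac{1}{777206} \approx 1.2867 \cdot 10^{-6}$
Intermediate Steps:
$Y{\left(C \right)} = -5 + 2 C$ ($Y{\left(C \right)} = -5 + \left(C + C\right) = -5 + 2 C$)
$g{\left(c \right)} = \left(-5 + 3 c\right) \left(538 + c\right)$ ($g{\left(c \right)} = \left(c + \left(-5 + 2 c\right)\right) \left(c + 538\right) = \left(-5 + 3 c\right) \left(538 + c\right)$)
$K = -85568$ ($K = -93517 + \left(-5637 + 13586\right) = -93517 + 7949 = -85568$)
$\frac{1}{g{\left(176 \right)} + \left(K + 489352\right)} = \frac{1}{\left(-2690 + 3 \cdot 176^{2} + 1609 \cdot 176\right) + \left(-85568 + 489352\right)} = \frac{1}{\left(-2690 + 3 \cdot 30976 + 283184\right) + 403784} = \frac{1}{\left(-2690 + 92928 + 283184\right) + 403784} = \frac{1}{373422 + 403784} = \frac{1}{777206}$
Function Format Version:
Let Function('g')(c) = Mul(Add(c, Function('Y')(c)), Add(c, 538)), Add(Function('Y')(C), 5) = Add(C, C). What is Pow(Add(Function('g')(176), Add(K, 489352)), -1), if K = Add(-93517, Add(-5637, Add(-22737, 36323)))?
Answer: Rational(1, 777206) ≈ 1.2867e-6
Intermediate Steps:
Function('Y')(C) = Add(-5, Mul(2, C)) (Function('Y')(C) = Add(-5, Add(C, C)) = Add(-5, Mul(2, C)))
Function('g')(c) = Mul(Add(-5, Mul(3, c)), Add(538, c)) (Function('g')(c) = Mul(Add(c, Add(-5, Mul(2, c))), Add(c, 538)) = Mul(Add(-5, Mul(3, c)), Add(538, c)))
K = -85568 (K = Add(-93517, Add(-5637, 13586)) = Add(-93517, 7949) = -85568)
Pow(Add(Function('g')(176), Add(K, 489352)), -1) = Pow(Add(Add(-2690, Mul(3, Pow(176, 2)), Mul(1609, 176)), Add(-85568, 489352)), -1) = Pow(Add(Add(-2690, Mul(3, 30976), 283184), 403784), -1) = Pow(Add(Add(-2690, 92928, 283184), 403784), -1) = Pow(Add(373422, 403784), -1) = Pow(777206, -1) = Rational(1, 777206)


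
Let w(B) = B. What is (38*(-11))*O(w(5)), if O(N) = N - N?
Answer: 0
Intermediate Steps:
O(N) = 0
(38*(-11))*O(w(5)) = (38*(-11))*0 = -418*0 = 0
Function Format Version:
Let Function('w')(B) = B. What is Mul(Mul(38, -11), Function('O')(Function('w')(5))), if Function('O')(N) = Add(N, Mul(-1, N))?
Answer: 0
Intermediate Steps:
Function('O')(N) = 0
Mul(Mul(38, -11), Function('O')(Function('w')(5))) = Mul(Mul(38, -11), 0) = Mul(-418, 0) = 0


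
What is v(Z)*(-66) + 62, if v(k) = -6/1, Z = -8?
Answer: 458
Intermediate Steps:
v(k) = -6 (v(k) = -6*1 = -6)
v(Z)*(-66) + 62 = -6*(-66) + 62 = 396 + 62 = 458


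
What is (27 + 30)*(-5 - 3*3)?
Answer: -798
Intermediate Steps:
(27 + 30)*(-5 - 3*3) = 57*(-5 - 9) = 57*(-14) = -798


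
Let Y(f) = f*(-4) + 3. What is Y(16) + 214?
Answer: 153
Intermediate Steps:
Y(f) = 3 - 4*f (Y(f) = -4*f + 3 = 3 - 4*f)
Y(16) + 214 = (3 - 4*16) + 214 = (3 - 64) + 214 = -61 + 214 = 153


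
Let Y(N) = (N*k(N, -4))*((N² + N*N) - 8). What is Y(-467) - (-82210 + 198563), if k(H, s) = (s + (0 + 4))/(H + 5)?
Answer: -116353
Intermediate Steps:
k(H, s) = (4 + s)/(5 + H) (k(H, s) = (s + 4)/(5 + H) = (4 + s)/(5 + H))
Y(N) = 0 (Y(N) = (N*((4 - 4)/(5 + N)))*((N² + N*N) - 8) = (N*(0/(5 + N)))*((N² + N²) - 8) = (N*0)*(2*N² - 8) = 0*(-8 + 2*N²) = 0)
Y(-467) - (-82210 + 198563) = 0 - (-82210 + 198563) = 0 - 1*116353 = 0 - 116353 = -116353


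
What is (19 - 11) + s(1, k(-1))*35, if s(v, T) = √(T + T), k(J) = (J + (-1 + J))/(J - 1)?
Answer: 8 + 35*√3 ≈ 68.622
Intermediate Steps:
k(J) = (-1 + 2*J)/(-1 + J)
s(v, T) = √2*√T (s(v, T) = √(2*T) = √2*√T)
(19 - 11) + s(1, k(-1))*35 = (19 - 11) + (√2*√((-1 + 2*(-1))/(-1 - 1)))*35 = 8 + (√2*√((-1 - 2)/(-2)))*35 = 8 + (√2*√(-½*(-3)))*35 = 8 + (√2*√(3/2))*35 = 8 + (√2*(√6/2))*35 = 8 + √3*35 = 8 + 35*√3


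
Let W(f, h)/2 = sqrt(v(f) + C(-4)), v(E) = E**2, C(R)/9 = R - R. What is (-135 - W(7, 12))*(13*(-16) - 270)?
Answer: 71222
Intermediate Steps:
C(R) = 0 (C(R) = 9*(R - R) = 9*0 = 0)
W(f, h) = 2*sqrt(f**2) (W(f, h) = 2*sqrt(f**2 + 0) = 2*sqrt(f**2))
(-135 - W(7, 12))*(13*(-16) - 270) = (-135 - 2*sqrt(7**2))*(13*(-16) - 270) = (-135 - 2*sqrt(49))*(-208 - 270) = (-135 - 2*7)*(-478) = (-135 - 1*14)*(-478) = (-135 - 14)*(-478) = -149*(-478) = 71222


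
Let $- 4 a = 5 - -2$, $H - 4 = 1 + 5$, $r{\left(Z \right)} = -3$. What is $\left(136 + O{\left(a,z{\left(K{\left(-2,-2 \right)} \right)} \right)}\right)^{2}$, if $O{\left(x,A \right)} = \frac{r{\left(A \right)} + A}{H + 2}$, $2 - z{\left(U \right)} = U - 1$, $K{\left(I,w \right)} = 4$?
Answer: $\frac{165649}{9} \approx 18405.0$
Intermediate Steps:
$H = 10$ ($H = 4 + \left(1 + 5\right) = 4 + 6 = 10$)
$z{\left(U \right)} = 3 - U$ ($z{\left(U \right)} = 2 - \left(U - 1\right) = 2 - \left(-1 + U\right) = 3 - U$)
$a = - \frac{7}{4}$ ($a = - \frac{5 - -2}{4} = - \frac{5 + 2}{4} = \left(- \frac{1}{4}\right) 7 = - \frac{7}{4} \approx -1.75$)
$O{\left(x,A \right)} = - \frac{1}{4} + \frac{A}{12}$ ($O{\left(x,A \right)} = \frac{-3 + A}{10 + 2} = \frac{-3 + A}{12} = \left(-3 + A\right) \frac{1}{12} = - \frac{1}{4} + \frac{A}{12}$)
$\left(136 + O{\left(a,z{\left(K{\left(-2,-2 \right)} \right)} \right)}\right)^{2} = \left(136 - \left(\frac{1}{4} - \frac{3 - 4}{12}\right)\right)^{2} = \left(136 + \left(- \frac{1}{4} + \frac{1}{12} \left(-1\right)\right)\right)^{2} = \left(136 - \frac{1}{3}\right)^{2} = \left(\frac{407}{3}\right)^{2} = \frac{165649}{9}$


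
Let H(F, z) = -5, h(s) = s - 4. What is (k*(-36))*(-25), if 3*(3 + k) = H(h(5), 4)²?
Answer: 4800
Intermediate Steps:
h(s) = -4 + s
k = 16/3 (k = -3 + (⅓)*(-5)² = -3 + (⅓)*25 = -3 + 25/3 = 16/3 ≈ 5.3333)
(k*(-36))*(-25) = ((16/3)*(-36))*(-25) = -192*(-25) = 4800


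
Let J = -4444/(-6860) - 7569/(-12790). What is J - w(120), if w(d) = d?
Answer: -104199659/877394 ≈ -118.76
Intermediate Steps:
J = 1087621/877394 (J = -4444*(-1/6860) - 7569*(-1/12790) = 1111/1715 + 7569/12790 = 1087621/877394 ≈ 1.2396)
J - w(120) = 1087621/877394 - 1*120 = 1087621/877394 - 120 = -104199659/877394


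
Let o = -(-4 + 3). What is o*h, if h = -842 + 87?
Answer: -755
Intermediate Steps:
o = 1 (o = -1*(-1) = 1)
h = -755
o*h = 1*(-755) = -755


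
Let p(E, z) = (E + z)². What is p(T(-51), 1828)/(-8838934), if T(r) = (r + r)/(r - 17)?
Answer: -13388281/35355736 ≈ -0.37867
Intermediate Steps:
T(r) = 2*r/(-17 + r) (T(r) = (2*r)/(-17 + r) = 2*r/(-17 + r))
p(T(-51), 1828)/(-8838934) = (2*(-51)/(-17 - 51) + 1828)²/(-8838934) = (2*(-51)/(-68) + 1828)²*(-1/8838934) = (2*(-51)*(-1/68) + 1828)²*(-1/8838934) = (3/2 + 1828)²*(-1/8838934) = (3659/2)²*(-1/8838934) = (13388281/4)*(-1/8838934) = -13388281/35355736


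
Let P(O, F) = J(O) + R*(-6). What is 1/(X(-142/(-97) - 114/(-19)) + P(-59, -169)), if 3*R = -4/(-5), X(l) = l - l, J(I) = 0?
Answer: -5/8 ≈ -0.62500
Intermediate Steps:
X(l) = 0
R = 4/15 (R = (-4/(-5))/3 = (-4*(-⅕))/3 = (⅓)*(⅘) = 4/15 ≈ 0.26667)
P(O, F) = -8/5 (P(O, F) = 0 + (4/15)*(-6) = 0 - 8/5 = -8/5)
1/(X(-142/(-97) - 114/(-19)) + P(-59, -169)) = 1/(0 - 8/5) = 1/(-8/5) = -5/8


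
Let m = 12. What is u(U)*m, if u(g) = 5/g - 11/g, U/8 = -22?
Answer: 9/22 ≈ 0.40909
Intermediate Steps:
U = -176 (U = 8*(-22) = -176)
u(g) = -6/g
u(U)*m = -6/(-176)*12 = -6*(-1/176)*12 = (3/88)*12 = 9/22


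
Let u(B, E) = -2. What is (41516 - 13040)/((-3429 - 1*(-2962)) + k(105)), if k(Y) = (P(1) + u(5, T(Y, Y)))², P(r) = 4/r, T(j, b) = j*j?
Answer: -28476/463 ≈ -61.503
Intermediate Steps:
T(j, b) = j²
k(Y) = 4 (k(Y) = (4/1 - 2)² = (4*1 - 2)² = (4 - 2)² = 2² = 4)
(41516 - 13040)/((-3429 - 1*(-2962)) + k(105)) = (41516 - 13040)/((-3429 - 1*(-2962)) + 4) = 28476/((-3429 + 2962) + 4) = 28476/(-467 + 4) = 28476/(-463) = 28476*(-1/463) = -28476/463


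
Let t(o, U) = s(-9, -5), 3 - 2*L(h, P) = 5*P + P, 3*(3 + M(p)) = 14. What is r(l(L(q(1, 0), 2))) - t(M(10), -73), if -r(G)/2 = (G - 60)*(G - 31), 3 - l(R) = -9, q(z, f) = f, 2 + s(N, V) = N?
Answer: -1813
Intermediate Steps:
s(N, V) = -2 + N
M(p) = 5/3 (M(p) = -3 + (1/3)*14 = -3 + 14/3 = 5/3)
L(h, P) = 3/2 - 3*P (L(h, P) = 3/2 - (5*P + P)/2 = 3/2 - 3*P)
l(R) = 12 (l(R) = 3 - 1*(-9) = 3 + 9 = 12)
r(G) = -2*(-60 + G)*(-31 + G) (r(G) = -2*(G - 60)*(G - 31) = -2*(-60 + G)*(-31 + G))
t(o, U) = -11 (t(o, U) = -2 - 9 = -11)
r(l(L(q(1, 0), 2))) - t(M(10), -73) = (-3720 - 2*12**2 + 182*12) - 1*(-11) = (-3720 - 2*144 + 2184) + 11 = (-3720 - 288 + 2184) + 11 = -1824 + 11 = -1813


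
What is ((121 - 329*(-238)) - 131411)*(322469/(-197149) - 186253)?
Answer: 1945714864816008/197149 ≈ 9.8693e+9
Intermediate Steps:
((121 - 329*(-238)) - 131411)*(322469/(-197149) - 186253) = ((121 + 78302) - 131411)*(322469*(-1/197149) - 186253) = (78423 - 131411)*(-322469/197149 - 186253) = -52988*(-36719915166/197149) = 1945714864816008/197149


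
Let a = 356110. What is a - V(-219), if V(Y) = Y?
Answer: 356329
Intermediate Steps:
a - V(-219) = 356110 - 1*(-219) = 356110 + 219 = 356329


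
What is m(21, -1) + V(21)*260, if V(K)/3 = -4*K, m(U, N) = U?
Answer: -65499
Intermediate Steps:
V(K) = -12*K (V(K) = 3*(-4*K) = -12*K)
m(21, -1) + V(21)*260 = 21 - 12*21*260 = 21 - 252*260 = 21 - 65520 = -65499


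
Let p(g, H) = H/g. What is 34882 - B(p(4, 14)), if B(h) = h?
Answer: 69757/2 ≈ 34879.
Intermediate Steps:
34882 - B(p(4, 14)) = 34882 - 14/4 = 34882 - 1*7/2 = 34882 - 7/2 = 69757/2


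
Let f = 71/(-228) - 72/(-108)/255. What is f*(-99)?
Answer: 197483/6460 ≈ 30.570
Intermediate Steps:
f = -17953/58140 (f = 71*(-1/228) - 72*(-1/108)*(1/255) = -71/228 + (2/3)*(1/255) = -71/228 + 2/765 = -17953/58140 ≈ -0.30879)
f*(-99) = -17953/58140*(-99) = 197483/6460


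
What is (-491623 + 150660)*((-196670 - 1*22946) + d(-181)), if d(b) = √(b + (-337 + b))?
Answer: 74880930208 - 340963*I*√699 ≈ 7.4881e+10 - 9.0146e+6*I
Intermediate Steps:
d(b) = √(-337 + 2*b)
(-491623 + 150660)*((-196670 - 1*22946) + d(-181)) = (-491623 + 150660)*((-196670 - 1*22946) + √(-337 + 2*(-181))) = -340963*((-196670 - 22946) + √(-337 - 362)) = -340963*(-219616 + √(-699)) = -340963*(-219616 + I*√699) = 74880930208 - 340963*I*√699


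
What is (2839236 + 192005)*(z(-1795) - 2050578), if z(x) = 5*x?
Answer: -6243001495273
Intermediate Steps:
(2839236 + 192005)*(z(-1795) - 2050578) = (2839236 + 192005)*(5*(-1795) - 2050578) = 3031241*(-8975 - 2050578) = 3031241*(-2059553) = -6243001495273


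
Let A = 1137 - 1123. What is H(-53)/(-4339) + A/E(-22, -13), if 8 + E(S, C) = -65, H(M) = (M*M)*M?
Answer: 10807275/316747 ≈ 34.120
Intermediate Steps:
A = 14
H(M) = M**3 (H(M) = M**2*M = M**3)
E(S, C) = -73 (E(S, C) = -8 - 65 = -73)
H(-53)/(-4339) + A/E(-22, -13) = (-53)**3/(-4339) + 14/(-73) = -148877*(-1/4339) + 14*(-1/73) = 148877/4339 - 14/73 = 10807275/316747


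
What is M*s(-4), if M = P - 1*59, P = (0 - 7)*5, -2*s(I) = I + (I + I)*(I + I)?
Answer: 2820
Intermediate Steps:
s(I) = -2*I² - I/2 (s(I) = -(I + (I + I)*(I + I))/2 = -(I + (2*I)*(2*I))/2 = -(I + 4*I²)/2 = -2*I² - I/2)
P = -35 (P = -7*5 = -35)
M = -94 (M = -35 - 1*59 = -35 - 59 = -94)
M*s(-4) = -(-47)*(-4)*(1 + 4*(-4)) = -(-47)*(-4)*(1 - 16) = -(-47)*(-4)*(-15) = -94*(-30) = 2820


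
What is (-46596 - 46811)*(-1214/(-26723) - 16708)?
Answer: 41704980384690/26723 ≈ 1.5606e+9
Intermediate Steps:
(-46596 - 46811)*(-1214/(-26723) - 16708) = -93407*(-1214*(-1/26723) - 16708) = -93407*(1214/26723 - 16708) = -93407*(-446486670/26723) = 41704980384690/26723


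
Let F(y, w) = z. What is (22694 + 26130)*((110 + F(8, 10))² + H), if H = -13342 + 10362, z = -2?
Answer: 423987616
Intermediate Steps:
F(y, w) = -2
H = -2980
(22694 + 26130)*((110 + F(8, 10))² + H) = (22694 + 26130)*((110 - 2)² - 2980) = 48824*(108² - 2980) = 48824*(11664 - 2980) = 48824*8684 = 423987616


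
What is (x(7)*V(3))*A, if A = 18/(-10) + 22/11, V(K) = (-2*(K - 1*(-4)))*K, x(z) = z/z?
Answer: -42/5 ≈ -8.4000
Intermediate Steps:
x(z) = 1
V(K) = K*(-8 - 2*K) (V(K) = (-2*(K + 4))*K = (-2*(4 + K))*K = (-8 - 2*K)*K = K*(-8 - 2*K))
A = ⅕ (A = 18*(-⅒) + 22*(1/11) = -9/5 + 2 = ⅕ ≈ 0.20000)
(x(7)*V(3))*A = (1*(-2*3*(4 + 3)))*(⅕) = (1*(-2*3*7))*(⅕) = (1*(-42))*(⅕) = -42*⅕ = -42/5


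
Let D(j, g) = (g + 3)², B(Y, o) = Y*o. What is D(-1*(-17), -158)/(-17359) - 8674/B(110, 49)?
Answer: -140033358/46782505 ≈ -2.9933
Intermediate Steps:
D(j, g) = (3 + g)²
D(-1*(-17), -158)/(-17359) - 8674/B(110, 49) = (3 - 158)²/(-17359) - 8674/(110*49) = (-155)²*(-1/17359) - 8674/5390 = 24025*(-1/17359) - 8674*1/5390 = -24025/17359 - 4337/2695 = -140033358/46782505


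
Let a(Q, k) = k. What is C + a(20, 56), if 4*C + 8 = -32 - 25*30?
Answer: -283/2 ≈ -141.50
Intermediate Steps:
C = -395/2 (C = -2 + (-32 - 25*30)/4 = -2 + (-32 - 750)/4 = -2 + (¼)*(-782) = -2 - 391/2 = -395/2 ≈ -197.50)
C + a(20, 56) = -395/2 + 56 = -283/2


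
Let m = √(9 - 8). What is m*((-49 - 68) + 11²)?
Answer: 4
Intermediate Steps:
m = 1 (m = √1 = 1)
m*((-49 - 68) + 11²) = 1*((-49 - 68) + 11²) = 1*(-117 + 121) = 1*4 = 4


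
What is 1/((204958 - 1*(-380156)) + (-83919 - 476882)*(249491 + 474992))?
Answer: -1/406290205769 ≈ -2.4613e-12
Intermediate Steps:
1/((204958 - 1*(-380156)) + (-83919 - 476882)*(249491 + 474992)) = 1/((204958 + 380156) - 560801*724483) = 1/(585114 - 406290790883) = 1/(-406290205769) = -1/406290205769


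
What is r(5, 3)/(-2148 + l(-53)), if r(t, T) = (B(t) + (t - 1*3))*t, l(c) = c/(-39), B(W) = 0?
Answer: -390/83719 ≈ -0.0046584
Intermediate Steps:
l(c) = -c/39 (l(c) = c*(-1/39) = -c/39)
r(t, T) = t*(-3 + t) (r(t, T) = (0 + (t - 1*3))*t = (0 + (t - 3))*t = (0 + (-3 + t))*t = (-3 + t)*t = t*(-3 + t))
r(5, 3)/(-2148 + l(-53)) = (5*(-3 + 5))/(-2148 - 1/39*(-53)) = (5*2)/(-2148 + 53/39) = 10/(-83719/39) = 10*(-39/83719) = -390/83719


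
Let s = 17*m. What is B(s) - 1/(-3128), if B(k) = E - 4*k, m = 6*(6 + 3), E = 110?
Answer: -11141935/3128 ≈ -3562.0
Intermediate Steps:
m = 54 (m = 6*9 = 54)
s = 918 (s = 17*54 = 918)
B(k) = 110 - 4*k
B(s) - 1/(-3128) = (110 - 4*918) - 1/(-3128) = (110 - 3672) - 1*(-1/3128) = -3562 + 1/3128 = -11141935/3128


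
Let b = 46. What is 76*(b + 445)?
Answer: 37316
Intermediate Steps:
76*(b + 445) = 76*(46 + 445) = 76*491 = 37316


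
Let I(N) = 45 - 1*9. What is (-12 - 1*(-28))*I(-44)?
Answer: 576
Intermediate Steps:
I(N) = 36 (I(N) = 45 - 9 = 36)
(-12 - 1*(-28))*I(-44) = (-12 - 1*(-28))*36 = (-12 + 28)*36 = 16*36 = 576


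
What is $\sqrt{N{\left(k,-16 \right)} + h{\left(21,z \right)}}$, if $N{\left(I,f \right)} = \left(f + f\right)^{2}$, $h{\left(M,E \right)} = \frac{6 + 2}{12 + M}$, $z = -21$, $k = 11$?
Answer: $\frac{130 \sqrt{66}}{33} \approx 32.004$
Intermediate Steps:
$h{\left(M,E \right)} = \frac{8}{12 + M}$
$N{\left(I,f \right)} = 4 f^{2}$ ($N{\left(I,f \right)} = \left(2 f\right)^{2} = 4 f^{2}$)
$\sqrt{N{\left(k,-16 \right)} + h{\left(21,z \right)}} = \sqrt{4 \left(-16\right)^{2} + \frac{8}{12 + 21}} = \sqrt{4 \cdot 256 + \frac{8}{33}} = \sqrt{1024 + 8 \cdot \frac{1}{33}} = \sqrt{1024 + \frac{8}{33}} = \sqrt{\frac{33800}{33}} = \frac{130 \sqrt{66}}{33}$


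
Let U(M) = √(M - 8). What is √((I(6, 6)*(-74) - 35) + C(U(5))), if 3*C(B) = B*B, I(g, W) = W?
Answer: 4*I*√30 ≈ 21.909*I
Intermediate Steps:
U(M) = √(-8 + M)
C(B) = B²/3 (C(B) = (B*B)/3 = B²/3)
√((I(6, 6)*(-74) - 35) + C(U(5))) = √((6*(-74) - 35) + (√(-8 + 5))²/3) = √((-444 - 35) + (√(-3))²/3) = √(-479 + (I*√3)²/3) = √(-479 + (⅓)*(-3)) = √(-479 - 1) = √(-480) = 4*I*√30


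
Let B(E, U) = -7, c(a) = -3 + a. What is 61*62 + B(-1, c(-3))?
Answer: 3775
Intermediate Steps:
61*62 + B(-1, c(-3)) = 61*62 - 7 = 3782 - 7 = 3775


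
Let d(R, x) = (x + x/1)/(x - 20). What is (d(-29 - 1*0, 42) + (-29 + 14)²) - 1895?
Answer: -18328/11 ≈ -1666.2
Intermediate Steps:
d(R, x) = 2*x/(-20 + x) (d(R, x) = (x + x*1)/(-20 + x) = (x + x)/(-20 + x) = (2*x)/(-20 + x) = 2*x/(-20 + x))
(d(-29 - 1*0, 42) + (-29 + 14)²) - 1895 = (2*42/(-20 + 42) + (-29 + 14)²) - 1895 = (2*42/22 + (-15)²) - 1895 = (2*42*(1/22) + 225) - 1895 = (42/11 + 225) - 1895 = 2517/11 - 1895 = -18328/11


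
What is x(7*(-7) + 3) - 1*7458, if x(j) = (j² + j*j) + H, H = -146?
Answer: -3372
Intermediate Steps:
x(j) = -146 + 2*j² (x(j) = (j² + j*j) - 146 = (j² + j²) - 146 = 2*j² - 146 = -146 + 2*j²)
x(7*(-7) + 3) - 1*7458 = (-146 + 2*(7*(-7) + 3)²) - 1*7458 = (-146 + 2*(-49 + 3)²) - 7458 = (-146 + 2*(-46)²) - 7458 = (-146 + 2*2116) - 7458 = (-146 + 4232) - 7458 = 4086 - 7458 = -3372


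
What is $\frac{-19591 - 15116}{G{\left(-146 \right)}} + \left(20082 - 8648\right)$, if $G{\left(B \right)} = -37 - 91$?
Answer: $\frac{1498259}{128} \approx 11705.0$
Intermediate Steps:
$G{\left(B \right)} = -128$
$\frac{-19591 - 15116}{G{\left(-146 \right)}} + \left(20082 - 8648\right) = \frac{-19591 - 15116}{-128} + \left(20082 - 8648\right) = \left(-34707\right) \left(- \frac{1}{128}\right) + 11434 = \frac{34707}{128} + 11434 = \frac{1498259}{128}$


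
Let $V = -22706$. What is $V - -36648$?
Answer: $13942$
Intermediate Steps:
$V - -36648 = -22706 - -36648 = -22706 + 36648 = 13942$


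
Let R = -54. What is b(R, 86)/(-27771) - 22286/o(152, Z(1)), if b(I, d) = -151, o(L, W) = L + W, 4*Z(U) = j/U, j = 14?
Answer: -1237762051/8636781 ≈ -143.31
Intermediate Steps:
Z(U) = 7/(2*U) (Z(U) = (14/U)/4 = 7/(2*U))
b(R, 86)/(-27771) - 22286/o(152, Z(1)) = -151/(-27771) - 22286/(152 + (7/2)/1) = -151*(-1/27771) - 22286/(152 + (7/2)*1) = 151/27771 - 22286/(152 + 7/2) = 151/27771 - 22286/311/2 = 151/27771 - 22286*2/311 = 151/27771 - 44572/311 = -1237762051/8636781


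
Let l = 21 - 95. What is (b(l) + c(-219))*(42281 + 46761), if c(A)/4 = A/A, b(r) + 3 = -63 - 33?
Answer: -8458990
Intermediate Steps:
l = -74
b(r) = -99 (b(r) = -3 + (-63 - 33) = -3 - 96 = -99)
c(A) = 4 (c(A) = 4*(A/A) = 4*1 = 4)
(b(l) + c(-219))*(42281 + 46761) = (-99 + 4)*(42281 + 46761) = -95*89042 = -8458990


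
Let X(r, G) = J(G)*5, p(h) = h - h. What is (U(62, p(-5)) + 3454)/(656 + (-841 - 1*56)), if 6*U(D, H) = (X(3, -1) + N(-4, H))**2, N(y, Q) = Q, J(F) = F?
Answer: -20749/1446 ≈ -14.349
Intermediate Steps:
p(h) = 0
X(r, G) = 5*G (X(r, G) = G*5 = 5*G)
U(D, H) = (-5 + H)**2/6 (U(D, H) = (5*(-1) + H)**2/6 = (-5 + H)**2/6)
(U(62, p(-5)) + 3454)/(656 + (-841 - 1*56)) = ((-5 + 0)**2/6 + 3454)/(656 + (-841 - 1*56)) = ((1/6)*(-5)**2 + 3454)/(656 + (-841 - 56)) = ((1/6)*25 + 3454)/(656 - 897) = (25/6 + 3454)/(-241) = (20749/6)*(-1/241) = -20749/1446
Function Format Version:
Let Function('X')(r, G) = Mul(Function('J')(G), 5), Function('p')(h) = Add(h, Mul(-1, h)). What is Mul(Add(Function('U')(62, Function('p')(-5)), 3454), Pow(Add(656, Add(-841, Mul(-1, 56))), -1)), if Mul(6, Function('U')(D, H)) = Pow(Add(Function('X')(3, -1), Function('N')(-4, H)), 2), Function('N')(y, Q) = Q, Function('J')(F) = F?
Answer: Rational(-20749, 1446) ≈ -14.349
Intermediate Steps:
Function('p')(h) = 0
Function('X')(r, G) = Mul(5, G) (Function('X')(r, G) = Mul(G, 5) = Mul(5, G))
Function('U')(D, H) = Mul(Rational(1, 6), Pow(Add(-5, H), 2)) (Function('U')(D, H) = Mul(Rational(1, 6), Pow(Add(Mul(5, -1), H), 2)) = Mul(Rational(1, 6), Pow(Add(-5, H), 2)))
Mul(Add(Function('U')(62, Function('p')(-5)), 3454), Pow(Add(656, Add(-841, Mul(-1, 56))), -1)) = Mul(Add(Mul(Rational(1, 6), Pow(Add(-5, 0), 2)), 3454), Pow(Add(656, Add(-841, Mul(-1, 56))), -1)) = Mul(Add(Mul(Rational(1, 6), Pow(-5, 2)), 3454), Pow(Add(656, Add(-841, -56)), -1)) = Mul(Add(Mul(Rational(1, 6), 25), 3454), Pow(Add(656, -897), -1)) = Mul(Add(Rational(25, 6), 3454), Pow(-241, -1)) = Mul(Rational(20749, 6), Rational(-1, 241)) = Rational(-20749, 1446)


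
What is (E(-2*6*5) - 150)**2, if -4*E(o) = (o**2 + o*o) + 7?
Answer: 60949249/16 ≈ 3.8093e+6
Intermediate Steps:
E(o) = -7/4 - o**2/2 (E(o) = -((o**2 + o*o) + 7)/4 = -((o**2 + o**2) + 7)/4 = -(2*o**2 + 7)/4 = -(7 + 2*o**2)/4 = -7/4 - o**2/2)
(E(-2*6*5) - 150)**2 = ((-7/4 - (-2*6*5)**2/2) - 150)**2 = ((-7/4 - (-12*5)**2/2) - 150)**2 = ((-7/4 - 1/2*(-60)**2) - 150)**2 = ((-7/4 - 1/2*3600) - 150)**2 = ((-7/4 - 1800) - 150)**2 = (-7207/4 - 150)**2 = (-7807/4)**2 = 60949249/16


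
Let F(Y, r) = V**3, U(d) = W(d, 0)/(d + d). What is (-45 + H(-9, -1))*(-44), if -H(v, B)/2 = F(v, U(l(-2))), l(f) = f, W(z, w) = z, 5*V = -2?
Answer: 246796/125 ≈ 1974.4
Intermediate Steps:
V = -2/5 (V = (1/5)*(-2) = -2/5 ≈ -0.40000)
U(d) = 1/2 (U(d) = d/(d + d) = d/((2*d)) = (1/(2*d))*d = 1/2)
F(Y, r) = -8/125 (F(Y, r) = (-2/5)**3 = -8/125)
H(v, B) = 16/125 (H(v, B) = -2*(-8/125) = 16/125)
(-45 + H(-9, -1))*(-44) = (-45 + 16/125)*(-44) = -5609/125*(-44) = 246796/125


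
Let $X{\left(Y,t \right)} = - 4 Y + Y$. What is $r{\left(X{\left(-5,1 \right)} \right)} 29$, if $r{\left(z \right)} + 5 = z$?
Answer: $290$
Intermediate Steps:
$X{\left(Y,t \right)} = - 3 Y$
$r{\left(z \right)} = -5 + z$
$r{\left(X{\left(-5,1 \right)} \right)} 29 = \left(-5 - -15\right) 29 = \left(-5 + 15\right) 29 = 10 \cdot 29 = 290$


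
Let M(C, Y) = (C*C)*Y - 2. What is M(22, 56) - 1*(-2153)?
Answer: 29255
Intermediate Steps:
M(C, Y) = -2 + Y*C² (M(C, Y) = C²*Y - 2 = Y*C² - 2 = -2 + Y*C²)
M(22, 56) - 1*(-2153) = (-2 + 56*22²) - 1*(-2153) = (-2 + 56*484) + 2153 = (-2 + 27104) + 2153 = 27102 + 2153 = 29255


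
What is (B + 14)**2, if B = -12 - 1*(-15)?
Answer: 289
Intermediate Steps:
B = 3 (B = -12 + 15 = 3)
(B + 14)**2 = (3 + 14)**2 = 17**2 = 289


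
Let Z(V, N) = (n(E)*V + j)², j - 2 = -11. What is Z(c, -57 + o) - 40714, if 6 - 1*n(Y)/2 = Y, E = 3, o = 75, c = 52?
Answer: 51095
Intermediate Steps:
j = -9 (j = 2 - 11 = -9)
n(Y) = 12 - 2*Y
Z(V, N) = (-9 + 6*V)² (Z(V, N) = ((12 - 2*3)*V - 9)² = ((12 - 6)*V - 9)² = (6*V - 9)² = (-9 + 6*V)²)
Z(c, -57 + o) - 40714 = 9*(-3 + 2*52)² - 40714 = 9*(-3 + 104)² - 40714 = 9*101² - 40714 = 9*10201 - 40714 = 91809 - 40714 = 51095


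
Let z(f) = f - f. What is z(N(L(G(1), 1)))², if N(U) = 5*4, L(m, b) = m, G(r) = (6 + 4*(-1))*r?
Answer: 0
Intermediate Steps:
G(r) = 2*r (G(r) = (6 - 4)*r = 2*r)
N(U) = 20
z(f) = 0
z(N(L(G(1), 1)))² = 0² = 0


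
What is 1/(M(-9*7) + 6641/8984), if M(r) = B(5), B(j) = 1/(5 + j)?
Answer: 44920/37697 ≈ 1.1916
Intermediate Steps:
M(r) = 1/10 (M(r) = 1/(5 + 5) = 1/10)
1/(M(-9*7) + 6641/8984) = 1/(1/10 + 6641/8984) = 1/(37697/44920) = 44920/37697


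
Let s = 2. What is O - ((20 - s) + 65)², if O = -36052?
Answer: -42941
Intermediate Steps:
O - ((20 - s) + 65)² = -36052 - ((20 - 1*2) + 65)² = -36052 - ((20 - 2) + 65)² = -36052 - (18 + 65)² = -36052 - 1*83² = -36052 - 1*6889 = -36052 - 6889 = -42941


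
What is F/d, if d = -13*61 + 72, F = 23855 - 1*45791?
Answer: 21936/721 ≈ 30.424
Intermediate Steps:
F = -21936 (F = 23855 - 45791 = -21936)
d = -721 (d = -793 + 72 = -721)
F/d = -21936/(-721) = -21936*(-1/721) = 21936/721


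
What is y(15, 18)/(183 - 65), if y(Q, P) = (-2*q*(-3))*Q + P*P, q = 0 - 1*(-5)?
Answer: 387/59 ≈ 6.5593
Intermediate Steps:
q = 5 (q = 0 + 5 = 5)
y(Q, P) = P² + 30*Q (y(Q, P) = (-2*5*(-3))*Q + P*P = (-10*(-3))*Q + P² = 30*Q + P² = P² + 30*Q)
y(15, 18)/(183 - 65) = (18² + 30*15)/(183 - 65) = (324 + 450)/118 = (1/118)*774 = 387/59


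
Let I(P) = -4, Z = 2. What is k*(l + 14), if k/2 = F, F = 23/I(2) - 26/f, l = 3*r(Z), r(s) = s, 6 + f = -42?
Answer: -625/3 ≈ -208.33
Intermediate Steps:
f = -48 (f = -6 - 42 = -48)
l = 6 (l = 3*2 = 6)
F = -125/24 (F = 23/(-4) - 26/(-48) = 23*(-1/4) - 26*(-1/48) = -23/4 + 13/24 = -125/24 ≈ -5.2083)
k = -125/12 (k = 2*(-125/24) = -125/12 ≈ -10.417)
k*(l + 14) = -125*(6 + 14)/12 = -125/12*20 = -625/3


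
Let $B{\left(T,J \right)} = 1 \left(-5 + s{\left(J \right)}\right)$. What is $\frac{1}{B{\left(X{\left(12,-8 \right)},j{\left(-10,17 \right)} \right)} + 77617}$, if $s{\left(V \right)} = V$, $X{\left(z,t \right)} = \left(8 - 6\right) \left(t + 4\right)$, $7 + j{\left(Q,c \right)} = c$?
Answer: $\frac{1}{77622} \approx 1.2883 \cdot 10^{-5}$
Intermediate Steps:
$j{\left(Q,c \right)} = -7 + c$
$X{\left(z,t \right)} = 8 + 2 t$ ($X{\left(z,t \right)} = 2 \left(4 + t\right) = 8 + 2 t$)
$B{\left(T,J \right)} = -5 + J$ ($B{\left(T,J \right)} = 1 \left(-5 + J\right) = -5 + J$)
$\frac{1}{B{\left(X{\left(12,-8 \right)},j{\left(-10,17 \right)} \right)} + 77617} = \frac{1}{\left(-5 + \left(-7 + 17\right)\right) + 77617} = \frac{1}{\left(-5 + 10\right) + 77617} = \frac{1}{5 + 77617} = \frac{1}{77622}$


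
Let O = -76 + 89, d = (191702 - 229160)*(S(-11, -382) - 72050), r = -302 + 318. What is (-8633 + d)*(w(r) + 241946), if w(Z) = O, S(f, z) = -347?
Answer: 656153657340087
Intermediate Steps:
r = 16
d = 2711846826 (d = (191702 - 229160)*(-347 - 72050) = -37458*(-72397) = 2711846826)
O = 13
w(Z) = 13
(-8633 + d)*(w(r) + 241946) = (-8633 + 2711846826)*(13 + 241946) = 2711838193*241959 = 656153657340087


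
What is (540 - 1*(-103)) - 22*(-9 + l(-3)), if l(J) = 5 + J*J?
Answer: 533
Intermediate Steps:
l(J) = 5 + J²
(540 - 1*(-103)) - 22*(-9 + l(-3)) = (540 - 1*(-103)) - 22*(-9 + (5 + (-3)²)) = (540 + 103) - 22*(-9 + (5 + 9)) = 643 - 22*(-9 + 14) = 643 - 22*5 = 643 - 1*110 = 643 - 110 = 533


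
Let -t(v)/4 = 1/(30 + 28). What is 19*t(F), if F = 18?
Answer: -38/29 ≈ -1.3103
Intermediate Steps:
t(v) = -2/29 (t(v) = -4/(30 + 28) = -4/58 = -4*1/58 = -2/29)
19*t(F) = 19*(-2/29) = -38/29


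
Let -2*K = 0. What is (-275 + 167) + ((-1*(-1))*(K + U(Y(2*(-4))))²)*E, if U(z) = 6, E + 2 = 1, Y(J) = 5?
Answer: -144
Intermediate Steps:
E = -1 (E = -2 + 1 = -1)
K = 0 (K = -½*0 = 0)
(-275 + 167) + ((-1*(-1))*(K + U(Y(2*(-4))))²)*E = (-275 + 167) + ((-1*(-1))*(0 + 6)²)*(-1) = -108 + (1*6²)*(-1) = -108 + (1*36)*(-1) = -108 + 36*(-1) = -108 - 36 = -144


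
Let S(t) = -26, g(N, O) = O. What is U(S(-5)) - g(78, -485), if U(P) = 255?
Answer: 740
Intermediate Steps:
U(S(-5)) - g(78, -485) = 255 - 1*(-485) = 255 + 485 = 740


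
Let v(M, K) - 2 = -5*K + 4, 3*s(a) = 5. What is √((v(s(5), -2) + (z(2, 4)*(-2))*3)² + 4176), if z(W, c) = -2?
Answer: 4*√310 ≈ 70.427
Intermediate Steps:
s(a) = 5/3 (s(a) = (⅓)*5 = 5/3)
v(M, K) = 6 - 5*K (v(M, K) = 2 + (-5*K + 4) = 2 + (4 - 5*K) = 6 - 5*K)
√((v(s(5), -2) + (z(2, 4)*(-2))*3)² + 4176) = √(((6 - 5*(-2)) - 2*(-2)*3)² + 4176) = √(((6 + 10) + 4*3)² + 4176) = √((16 + 12)² + 4176) = √(28² + 4176) = √(784 + 4176) = √4960 = 4*√310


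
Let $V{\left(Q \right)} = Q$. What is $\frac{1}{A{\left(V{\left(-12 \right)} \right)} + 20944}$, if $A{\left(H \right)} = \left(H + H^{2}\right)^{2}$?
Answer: $\frac{1}{38368} \approx 2.6063 \cdot 10^{-5}$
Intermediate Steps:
$\frac{1}{A{\left(V{\left(-12 \right)} \right)} + 20944} = \frac{1}{\left(-12\right)^{2} \left(1 - 12\right)^{2} + 20944} = \frac{1}{144 \left(-11\right)^{2} + 20944} = \frac{1}{144 \cdot 121 + 20944} = \frac{1}{17424 + 20944} = \frac{1}{38368}$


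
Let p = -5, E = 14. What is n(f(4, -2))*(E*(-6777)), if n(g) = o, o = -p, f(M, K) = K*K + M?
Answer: -474390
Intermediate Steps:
f(M, K) = M + K² (f(M, K) = K² + M = M + K²)
o = 5 (o = -1*(-5) = 5)
n(g) = 5
n(f(4, -2))*(E*(-6777)) = 5*(14*(-6777)) = 5*(-94878) = -474390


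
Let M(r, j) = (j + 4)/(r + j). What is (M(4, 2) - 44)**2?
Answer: 1849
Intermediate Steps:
M(r, j) = (4 + j)/(j + r)
(M(4, 2) - 44)**2 = ((4 + 2)/(2 + 4) - 44)**2 = (6/6 - 44)**2 = ((1/6)*6 - 44)**2 = (1 - 44)**2 = (-43)**2 = 1849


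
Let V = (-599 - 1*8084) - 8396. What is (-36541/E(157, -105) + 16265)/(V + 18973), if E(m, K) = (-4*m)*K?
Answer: 1072477559/124890360 ≈ 8.5874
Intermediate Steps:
V = -17079 (V = (-599 - 8084) - 8396 = -8683 - 8396 = -17079)
E(m, K) = -4*K*m
(-36541/E(157, -105) + 16265)/(V + 18973) = (-36541/((-4*(-105)*157)) + 16265)/(-17079 + 18973) = (-36541/65940 + 16265)/1894 = (-36541*1/65940 + 16265)*(1/1894) = (-36541/65940 + 16265)*(1/1894) = (1072477559/65940)*(1/1894) = 1072477559/124890360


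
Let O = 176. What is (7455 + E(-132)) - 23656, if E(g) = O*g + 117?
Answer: -39316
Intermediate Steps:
E(g) = 117 + 176*g (E(g) = 176*g + 117 = 117 + 176*g)
(7455 + E(-132)) - 23656 = (7455 + (117 + 176*(-132))) - 23656 = (7455 + (117 - 23232)) - 23656 = (7455 - 23115) - 23656 = -15660 - 23656 = -39316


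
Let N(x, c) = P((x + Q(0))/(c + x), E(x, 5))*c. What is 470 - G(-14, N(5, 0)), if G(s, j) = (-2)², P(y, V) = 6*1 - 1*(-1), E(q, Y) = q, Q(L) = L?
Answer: 466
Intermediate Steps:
P(y, V) = 7 (P(y, V) = 6 + 1 = 7)
N(x, c) = 7*c
G(s, j) = 4
470 - G(-14, N(5, 0)) = 470 - 1*4 = 470 - 4 = 466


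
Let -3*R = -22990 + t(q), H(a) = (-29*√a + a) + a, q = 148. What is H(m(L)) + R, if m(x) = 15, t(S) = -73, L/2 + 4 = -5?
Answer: 23153/3 - 29*√15 ≈ 7605.4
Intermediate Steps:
L = -18 (L = -8 + 2*(-5) = -8 - 10 = -18)
H(a) = -29*√a + 2*a (H(a) = (a - 29*√a) + a = -29*√a + 2*a)
R = 23063/3 (R = -(-22990 - 73)/3 = -⅓*(-23063) = 23063/3 ≈ 7687.7)
H(m(L)) + R = (-29*√15 + 2*15) + 23063/3 = (-29*√15 + 30) + 23063/3 = (30 - 29*√15) + 23063/3 = 23153/3 - 29*√15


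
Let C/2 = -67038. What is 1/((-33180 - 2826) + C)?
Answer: -1/170082 ≈ -5.8795e-6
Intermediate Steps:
C = -134076 (C = 2*(-67038) = -134076)
1/((-33180 - 2826) + C) = 1/((-33180 - 2826) - 134076) = 1/(-36006 - 134076) = 1/(-170082) = -1/170082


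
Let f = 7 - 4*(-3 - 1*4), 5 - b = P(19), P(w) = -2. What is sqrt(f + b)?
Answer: sqrt(42) ≈ 6.4807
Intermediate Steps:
b = 7 (b = 5 - 1*(-2) = 5 + 2 = 7)
f = 35 (f = 7 - 4*(-3 - 4) = 7 - 4*(-7) = 7 + 28 = 35)
sqrt(f + b) = sqrt(35 + 7) = sqrt(42)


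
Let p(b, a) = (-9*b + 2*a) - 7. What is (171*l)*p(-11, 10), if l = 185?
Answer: 3543120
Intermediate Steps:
p(b, a) = -7 - 9*b + 2*a
(171*l)*p(-11, 10) = (171*185)*(-7 - 9*(-11) + 2*10) = 31635*(-7 + 99 + 20) = 31635*112 = 3543120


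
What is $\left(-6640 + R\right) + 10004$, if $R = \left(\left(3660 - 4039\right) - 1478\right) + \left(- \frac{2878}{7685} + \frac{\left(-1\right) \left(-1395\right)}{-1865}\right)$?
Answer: $\frac{4316605426}{2866505} \approx 1505.9$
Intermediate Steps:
$R = - \frac{5326317394}{2866505}$ ($R = \left(-379 - 1478\right) + \left(\left(-2878\right) \frac{1}{7685} + 1395 \left(- \frac{1}{1865}\right)\right) = -1857 - \frac{3217609}{2866505} = - \frac{5326317394}{2866505} \approx -1858.1$)
$\left(-6640 + R\right) + 10004 = \left(-6640 - \frac{5326317394}{2866505}\right) + 10004 = - \frac{24359910594}{2866505} + 10004 = \frac{4316605426}{2866505}$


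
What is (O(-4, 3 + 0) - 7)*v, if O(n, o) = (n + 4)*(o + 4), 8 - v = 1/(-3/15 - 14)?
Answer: -4011/71 ≈ -56.493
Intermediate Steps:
v = 573/71 (v = 8 - 1/(-3/15 - 14) = 8 - 1/(-3*1/15 - 14) = 8 - 1/(-⅕ - 14) = 8 - 1/(-71/5) = 8 - 1*(-5/71) = 8 + 5/71 = 573/71 ≈ 8.0704)
O(n, o) = (4 + n)*(4 + o)
(O(-4, 3 + 0) - 7)*v = ((16 + 4*(-4) + 4*(3 + 0) - 4*(3 + 0)) - 7)*(573/71) = ((16 - 16 + 4*3 - 4*3) - 7)*(573/71) = ((16 - 16 + 12 - 12) - 7)*(573/71) = (0 - 7)*(573/71) = -7*573/71 = -4011/71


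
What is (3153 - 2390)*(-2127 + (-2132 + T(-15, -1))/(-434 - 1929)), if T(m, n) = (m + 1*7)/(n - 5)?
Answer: -676462829/417 ≈ -1.6222e+6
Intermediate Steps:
T(m, n) = (7 + m)/(-5 + n) (T(m, n) = (m + 7)/(-5 + n) = (7 + m)/(-5 + n))
(3153 - 2390)*(-2127 + (-2132 + T(-15, -1))/(-434 - 1929)) = (3153 - 2390)*(-2127 + (-2132 + (7 - 15)/(-5 - 1))/(-434 - 1929)) = 763*(-2127 + (-2132 - 8/(-6))/(-2363)) = 763*(-2127 + (-2132 - ⅙*(-8))*(-1/2363)) = 763*(-2127 + (-2132 + 4/3)*(-1/2363)) = 763*(-2127 - 6392/3*(-1/2363)) = 763*(-2127 + 376/417) = 763*(-886583/417) = -676462829/417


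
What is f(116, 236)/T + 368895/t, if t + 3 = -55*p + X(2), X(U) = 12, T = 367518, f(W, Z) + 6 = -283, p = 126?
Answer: -15064172531/282621342 ≈ -53.302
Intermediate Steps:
f(W, Z) = -289 (f(W, Z) = -6 - 283 = -289)
t = -6921 (t = -3 + (-55*126 + 12) = -3 + (-6930 + 12) = -3 - 6918 = -6921)
f(116, 236)/T + 368895/t = -289/367518 + 368895/(-6921) = -289*1/367518 + 368895*(-1/6921) = -289/367518 - 122965/2307 = -15064172531/282621342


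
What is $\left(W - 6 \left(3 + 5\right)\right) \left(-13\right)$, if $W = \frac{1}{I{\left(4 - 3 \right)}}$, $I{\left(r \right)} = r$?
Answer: $611$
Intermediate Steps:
$W = 1$ ($W = \frac{1}{4 - 3} = 1^{-1} = 1$)
$\left(W - 6 \left(3 + 5\right)\right) \left(-13\right) = \left(1 - 6 \left(3 + 5\right)\right) \left(-13\right) = \left(1 - 6 \cdot 8\right) \left(-13\right) = \left(1 - 48\right) \left(-13\right) = \left(-47\right) \left(-13\right) = 611$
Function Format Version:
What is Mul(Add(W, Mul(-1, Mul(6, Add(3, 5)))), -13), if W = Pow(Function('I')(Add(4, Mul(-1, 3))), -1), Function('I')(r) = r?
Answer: 611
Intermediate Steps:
W = 1 (W = Pow(Add(4, Mul(-1, 3)), -1) = Pow(Add(4, -3), -1) = Pow(1, -1) = 1)
Mul(Add(W, Mul(-1, Mul(6, Add(3, 5)))), -13) = Mul(Add(1, Mul(-1, Mul(6, Add(3, 5)))), -13) = Mul(Add(1, Mul(-1, Mul(6, 8))), -13) = Mul(Add(1, Mul(-1, 48)), -13) = Mul(Add(1, -48), -13) = Mul(-47, -13) = 611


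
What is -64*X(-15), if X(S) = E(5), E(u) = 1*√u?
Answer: -64*√5 ≈ -143.11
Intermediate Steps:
E(u) = √u
X(S) = √5
-64*X(-15) = -64*√5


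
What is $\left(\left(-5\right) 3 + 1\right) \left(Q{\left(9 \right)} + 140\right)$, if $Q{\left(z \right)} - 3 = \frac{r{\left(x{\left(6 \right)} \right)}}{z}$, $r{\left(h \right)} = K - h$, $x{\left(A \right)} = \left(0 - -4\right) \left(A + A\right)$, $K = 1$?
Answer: $- \frac{17360}{9} \approx -1928.9$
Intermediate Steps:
$x{\left(A \right)} = 8 A$ ($x{\left(A \right)} = \left(0 + 4\right) 2 A = 4 \cdot 2 A = 8 A$)
$r{\left(h \right)} = 1 - h$
$Q{\left(z \right)} = 3 - \frac{47}{z}$ ($Q{\left(z \right)} = 3 + \frac{1 - 8 \cdot 6}{z} = 3 + \frac{1 - 48}{z} = 3 - \frac{47}{z}$)
$\left(\left(-5\right) 3 + 1\right) \left(Q{\left(9 \right)} + 140\right) = \left(\left(-5\right) 3 + 1\right) \left(\left(3 - \frac{47}{9}\right) + 140\right) = \left(-15 + 1\right) \left(\left(3 - \frac{47}{9}\right) + 140\right) = - 14 \left(\left(3 - \frac{47}{9}\right) + 140\right) = - 14 \left(- \frac{20}{9} + 140\right) = \left(-14\right) \frac{1240}{9} = - \frac{17360}{9}$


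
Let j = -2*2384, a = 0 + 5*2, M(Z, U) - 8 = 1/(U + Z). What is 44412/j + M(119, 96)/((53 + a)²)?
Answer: -9472527073/1017175320 ≈ -9.3126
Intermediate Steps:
M(Z, U) = 8 + 1/(U + Z)
a = 10 (a = 0 + 10 = 10)
j = -4768
44412/j + M(119, 96)/((53 + a)²) = 44412/(-4768) + ((1 + 8*96 + 8*119)/(96 + 119))/((53 + 10)²) = 44412*(-1/4768) + ((1 + 768 + 952)/215)/(63²) = -11103/1192 + ((1/215)*1721)/3969 = -11103/1192 + (1721/215)*(1/3969) = -11103/1192 + 1721/853335 = -9472527073/1017175320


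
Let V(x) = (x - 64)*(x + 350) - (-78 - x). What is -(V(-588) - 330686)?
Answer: 176020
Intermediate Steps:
V(x) = 78 + x + (-64 + x)*(350 + x) (V(x) = (-64 + x)*(350 + x) + (78 + x) = 78 + x + (-64 + x)*(350 + x))
-(V(-588) - 330686) = -((-22322 + (-588)² + 287*(-588)) - 330686) = -((-22322 + 345744 - 168756) - 330686) = -(154666 - 330686) = -1*(-176020) = 176020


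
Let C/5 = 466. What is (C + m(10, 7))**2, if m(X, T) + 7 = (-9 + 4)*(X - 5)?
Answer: 5280804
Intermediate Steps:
m(X, T) = 18 - 5*X (m(X, T) = -7 + (-9 + 4)*(X - 5) = -7 - 5*(-5 + X) = -7 + (25 - 5*X) = 18 - 5*X)
C = 2330 (C = 5*466 = 2330)
(C + m(10, 7))**2 = (2330 + (18 - 5*10))**2 = (2330 + (18 - 50))**2 = (2330 - 32)**2 = 2298**2 = 5280804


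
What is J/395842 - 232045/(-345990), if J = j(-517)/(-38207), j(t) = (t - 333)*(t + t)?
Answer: 350912947468523/523273037237106 ≈ 0.67061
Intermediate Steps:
j(t) = 2*t*(-333 + t) (j(t) = (-333 + t)*(2*t) = 2*t*(-333 + t))
J = -878900/38207 (J = (2*(-517)*(-333 - 517))/(-38207) = (2*(-517)*(-850))*(-1/38207) = 878900*(-1/38207) = -878900/38207 ≈ -23.004)
J/395842 - 232045/(-345990) = -878900/38207/395842 - 232045/(-345990) = -878900/38207*1/395842 - 232045*(-1/345990) = -439450/7561967647 + 46409/69198 = 350912947468523/523273037237106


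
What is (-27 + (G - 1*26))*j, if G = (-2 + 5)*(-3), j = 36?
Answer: -2232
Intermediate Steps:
G = -9 (G = 3*(-3) = -9)
(-27 + (G - 1*26))*j = (-27 + (-9 - 1*26))*36 = (-27 + (-9 - 26))*36 = (-27 - 35)*36 = -62*36 = -2232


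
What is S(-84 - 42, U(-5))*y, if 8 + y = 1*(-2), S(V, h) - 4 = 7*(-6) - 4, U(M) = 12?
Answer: 420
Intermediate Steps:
S(V, h) = -42 (S(V, h) = 4 + (7*(-6) - 4) = 4 + (-42 - 4) = 4 - 46 = -42)
y = -10 (y = -8 + 1*(-2) = -8 - 2 = -10)
S(-84 - 42, U(-5))*y = -42*(-10) = 420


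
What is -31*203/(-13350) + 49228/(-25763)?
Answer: -495067241/343936050 ≈ -1.4394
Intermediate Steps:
-31*203/(-13350) + 49228/(-25763) = -6293*(-1/13350) + 49228*(-1/25763) = 6293/13350 - 49228/25763 = -495067241/343936050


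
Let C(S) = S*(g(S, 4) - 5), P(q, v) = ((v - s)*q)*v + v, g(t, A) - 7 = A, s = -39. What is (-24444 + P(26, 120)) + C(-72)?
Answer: 471324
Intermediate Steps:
g(t, A) = 7 + A
P(q, v) = v + q*v*(39 + v) (P(q, v) = ((v - 1*(-39))*q)*v + v = ((v + 39)*q)*v + v = ((39 + v)*q)*v + v = (q*(39 + v))*v + v = q*v*(39 + v) + v = v + q*v*(39 + v))
C(S) = 6*S (C(S) = S*((7 + 4) - 5) = S*(11 - 5) = S*6 = 6*S)
(-24444 + P(26, 120)) + C(-72) = (-24444 + 120*(1 + 39*26 + 26*120)) + 6*(-72) = (-24444 + 120*(1 + 1014 + 3120)) - 432 = (-24444 + 120*4135) - 432 = (-24444 + 496200) - 432 = 471756 - 432 = 471324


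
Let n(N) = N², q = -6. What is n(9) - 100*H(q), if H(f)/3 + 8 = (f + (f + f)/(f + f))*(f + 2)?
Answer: -3519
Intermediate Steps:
H(f) = -24 + 3*(1 + f)*(2 + f) (H(f) = -24 + 3*((f + (f + f)/(f + f))*(f + 2)) = -24 + 3*((f + (2*f)/((2*f)))*(2 + f)) = -24 + 3*((f + (2*f)*(1/(2*f)))*(2 + f)) = -24 + 3*((f + 1)*(2 + f)) = -24 + 3*((1 + f)*(2 + f)) = -24 + 3*(1 + f)*(2 + f))
n(9) - 100*H(q) = 9² - 100*(-18 + 3*(-6)² + 9*(-6)) = 81 - 100*(-18 + 3*36 - 54) = 81 - 100*(-18 + 108 - 54) = 81 - 100*36 = 81 - 3600 = -3519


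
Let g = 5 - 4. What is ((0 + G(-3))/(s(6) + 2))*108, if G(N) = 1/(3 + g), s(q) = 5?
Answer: 27/7 ≈ 3.8571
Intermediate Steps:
g = 1
G(N) = ¼ (G(N) = 1/(3 + 1) = 1/4 = ¼)
((0 + G(-3))/(s(6) + 2))*108 = ((0 + ¼)/(5 + 2))*108 = ((¼)/7)*108 = ((¼)*(⅐))*108 = (1/28)*108 = 27/7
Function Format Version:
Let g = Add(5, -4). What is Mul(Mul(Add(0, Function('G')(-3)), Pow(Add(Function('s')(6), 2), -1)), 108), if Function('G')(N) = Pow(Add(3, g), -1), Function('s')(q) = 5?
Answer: Rational(27, 7) ≈ 3.8571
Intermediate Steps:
g = 1
Function('G')(N) = Rational(1, 4) (Function('G')(N) = Pow(Add(3, 1), -1) = Pow(4, -1) = Rational(1, 4))
Mul(Mul(Add(0, Function('G')(-3)), Pow(Add(Function('s')(6), 2), -1)), 108) = Mul(Mul(Add(0, Rational(1, 4)), Pow(Add(5, 2), -1)), 108) = Mul(Mul(Rational(1, 4), Pow(7, -1)), 108) = Mul(Mul(Rational(1, 4), Rational(1, 7)), 108) = Mul(Rational(1, 28), 108) = Rational(27, 7)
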